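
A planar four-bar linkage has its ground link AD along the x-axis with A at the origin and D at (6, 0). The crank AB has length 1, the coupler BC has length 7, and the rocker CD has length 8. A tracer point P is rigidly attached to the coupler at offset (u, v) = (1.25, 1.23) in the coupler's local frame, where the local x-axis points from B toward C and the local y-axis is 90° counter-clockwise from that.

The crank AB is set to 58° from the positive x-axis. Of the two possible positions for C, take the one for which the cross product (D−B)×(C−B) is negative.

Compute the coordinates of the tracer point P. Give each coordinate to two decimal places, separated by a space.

A=(0,0), D=(6.00,0)
B = A + 1.00·(cos58°, sin58°) = (0.5299, 0.8480)
|BD| = 5.5354
circle(B,7.00) ∩ circle(D,8.00): a=1.4128, h=6.8559
  candidates: C₊=(2.9764,7.4066) cross=37.951; C₋=(0.8757,-6.1434) cross=-37.951
  mode - wants cross < 0 → take C=(0.8757,-6.1434) (cross=-37.951)
ex = (C−B)/|BC| = (0.0494,-0.9988); ey = (0.9988,0.0494)
P = B + 1.25·ex + 1.23·ey = (1.8202,-0.3397)

1.82 -0.34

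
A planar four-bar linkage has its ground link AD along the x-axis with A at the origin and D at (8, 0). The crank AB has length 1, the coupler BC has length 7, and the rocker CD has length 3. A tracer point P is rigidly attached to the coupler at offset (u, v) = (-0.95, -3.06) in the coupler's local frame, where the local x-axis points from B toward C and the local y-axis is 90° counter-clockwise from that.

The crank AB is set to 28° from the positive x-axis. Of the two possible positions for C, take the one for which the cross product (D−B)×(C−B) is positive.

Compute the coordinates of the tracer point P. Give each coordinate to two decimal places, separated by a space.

1.08 -2.73

A=(0,0), D=(8.00,0)
B = A + 1.00·(cos28°, sin28°) = (0.8829, 0.4695)
|BD| = 7.1325
circle(B,7.00) ∩ circle(D,3.00): a=6.3703, h=2.9016
  candidates: C₊=(7.4304,2.9454) cross=20.695; C₋=(7.0485,-2.8451) cross=-20.695
  mode + wants cross > 0 → take C=(7.4304,2.9454) (cross=20.695)
ex = (C−B)/|BC| = (0.9354,0.3537); ey = (-0.3537,0.9354)
P = B + -0.95·ex + -3.06·ey = (1.0767,-2.7287)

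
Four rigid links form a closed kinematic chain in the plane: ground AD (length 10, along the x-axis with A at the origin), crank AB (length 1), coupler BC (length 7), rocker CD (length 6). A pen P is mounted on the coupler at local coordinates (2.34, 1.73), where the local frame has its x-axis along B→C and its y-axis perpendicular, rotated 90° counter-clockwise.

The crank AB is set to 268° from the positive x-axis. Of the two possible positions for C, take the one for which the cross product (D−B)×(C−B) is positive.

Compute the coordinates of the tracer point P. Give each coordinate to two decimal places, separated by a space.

0.58 1.85

A=(0,0), D=(10.00,0)
B = A + 1.00·(cos268°, sin268°) = (-0.0349, -0.9994)
|BD| = 10.0845
circle(B,7.00) ∩ circle(D,6.00): a=5.6868, h=4.0817
  candidates: C₊=(5.2194,3.6258) cross=41.162; C₋=(6.0284,-4.4974) cross=-41.162
  mode + wants cross > 0 → take C=(5.2194,3.6258) (cross=41.162)
ex = (C−B)/|BC| = (0.7506,0.6607); ey = (-0.6607,0.7506)
P = B + 2.34·ex + 1.73·ey = (0.5785,1.8453)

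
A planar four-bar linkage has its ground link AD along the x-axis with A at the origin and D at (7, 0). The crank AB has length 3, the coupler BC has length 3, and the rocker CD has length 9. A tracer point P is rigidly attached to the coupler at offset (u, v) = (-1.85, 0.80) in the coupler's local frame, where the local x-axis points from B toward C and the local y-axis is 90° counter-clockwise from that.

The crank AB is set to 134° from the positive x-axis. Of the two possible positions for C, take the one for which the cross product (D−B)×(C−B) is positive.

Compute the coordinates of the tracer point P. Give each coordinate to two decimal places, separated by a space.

A=(0,0), D=(7.00,0)
B = A + 3.00·(cos134°, sin134°) = (-2.0840, 2.1580)
|BD| = 9.3368
circle(B,3.00) ∩ circle(D,9.00): a=0.8127, h=2.8878
  candidates: C₊=(-0.6258,4.7798) cross=26.963; C₋=(-1.9608,-0.8394) cross=-26.963
  mode + wants cross > 0 → take C=(-0.6258,4.7798) (cross=26.963)
ex = (C−B)/|BC| = (0.4860,0.8739); ey = (-0.8739,0.4860)
P = B + -1.85·ex + 0.80·ey = (-3.6823,0.9301)

-3.68 0.93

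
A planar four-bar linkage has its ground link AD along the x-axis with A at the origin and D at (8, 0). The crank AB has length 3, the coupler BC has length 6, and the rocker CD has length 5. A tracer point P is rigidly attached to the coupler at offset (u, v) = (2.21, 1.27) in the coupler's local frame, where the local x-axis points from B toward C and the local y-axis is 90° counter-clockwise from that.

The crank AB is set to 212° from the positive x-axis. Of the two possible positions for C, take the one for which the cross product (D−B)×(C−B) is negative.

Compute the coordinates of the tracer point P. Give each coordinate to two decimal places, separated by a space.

-0.24 -0.49

A=(0,0), D=(8.00,0)
B = A + 3.00·(cos212°, sin212°) = (-2.5441, -1.5898)
|BD| = 10.6633
circle(B,6.00) ∩ circle(D,5.00): a=5.8474, h=1.3444
  candidates: C₊=(3.0375,0.6114) cross=14.336; C₋=(3.4384,-2.0473) cross=-14.336
  mode - wants cross < 0 → take C=(3.4384,-2.0473) (cross=-14.336)
ex = (C−B)/|BC| = (0.9971,-0.0763); ey = (0.0763,0.9971)
P = B + 2.21·ex + 1.27·ey = (-0.2437,-0.4920)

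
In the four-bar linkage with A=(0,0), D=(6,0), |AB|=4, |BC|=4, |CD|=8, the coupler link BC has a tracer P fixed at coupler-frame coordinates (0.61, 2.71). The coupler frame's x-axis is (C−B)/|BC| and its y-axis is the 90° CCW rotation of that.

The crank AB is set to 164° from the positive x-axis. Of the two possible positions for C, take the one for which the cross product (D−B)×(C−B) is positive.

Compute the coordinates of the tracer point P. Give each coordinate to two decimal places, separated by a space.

-5.30 3.47

A=(0,0), D=(6.00,0)
B = A + 4.00·(cos164°, sin164°) = (-3.8450, 1.1025)
|BD| = 9.9066
circle(B,4.00) ∩ circle(D,8.00): a=2.5307, h=3.0977
  candidates: C₊=(-0.9853,3.8994) cross=30.688; C₋=(-1.6749,-2.2576) cross=-30.688
  mode + wants cross > 0 → take C=(-0.9853,3.8994) (cross=30.688)
ex = (C−B)/|BC| = (0.7149,0.6992); ey = (-0.6992,0.7149)
P = B + 0.61·ex + 2.71·ey = (-5.3038,3.4665)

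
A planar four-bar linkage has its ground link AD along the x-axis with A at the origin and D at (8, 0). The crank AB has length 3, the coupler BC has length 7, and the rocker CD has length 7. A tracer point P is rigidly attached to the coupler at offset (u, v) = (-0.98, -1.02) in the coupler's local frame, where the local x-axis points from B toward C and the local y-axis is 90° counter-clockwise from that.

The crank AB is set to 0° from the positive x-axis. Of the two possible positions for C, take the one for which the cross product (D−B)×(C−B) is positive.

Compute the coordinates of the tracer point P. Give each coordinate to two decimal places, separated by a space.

3.60 -1.28

A=(0,0), D=(8.00,0)
B = A + 3.00·(cos0°, sin0°) = (3.0000, 0.0000)
|BD| = 5.0000
circle(B,7.00) ∩ circle(D,7.00): a=2.5000, h=6.5383
  candidates: C₊=(5.5000,6.5383) cross=32.692; C₋=(5.5000,-6.5383) cross=-32.692
  mode + wants cross > 0 → take C=(5.5000,6.5383) (cross=32.692)
ex = (C−B)/|BC| = (0.3571,0.9340); ey = (-0.9340,0.3571)
P = B + -0.98·ex + -1.02·ey = (3.6027,-1.2797)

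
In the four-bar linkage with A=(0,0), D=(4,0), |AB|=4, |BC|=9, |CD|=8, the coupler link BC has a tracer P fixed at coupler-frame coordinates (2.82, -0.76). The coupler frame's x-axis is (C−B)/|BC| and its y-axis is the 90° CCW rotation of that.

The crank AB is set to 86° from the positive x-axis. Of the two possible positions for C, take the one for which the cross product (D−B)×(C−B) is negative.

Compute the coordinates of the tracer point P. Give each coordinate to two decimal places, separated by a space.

A=(0,0), D=(4.00,0)
B = A + 4.00·(cos86°, sin86°) = (0.2790, 3.9903)
|BD| = 5.4560
circle(B,9.00) ∩ circle(D,8.00): a=4.2859, h=7.9140
  candidates: C₊=(8.9899,6.2531) cross=43.179; C₋=(-2.5859,-4.5416) cross=-43.179
  mode - wants cross < 0 → take C=(-2.5859,-4.5416) (cross=-43.179)
ex = (C−B)/|BC| = (-0.3183,-0.9480); ey = (0.9480,-0.3183)
P = B + 2.82·ex + -0.76·ey = (-1.3391,1.5589)

-1.34 1.56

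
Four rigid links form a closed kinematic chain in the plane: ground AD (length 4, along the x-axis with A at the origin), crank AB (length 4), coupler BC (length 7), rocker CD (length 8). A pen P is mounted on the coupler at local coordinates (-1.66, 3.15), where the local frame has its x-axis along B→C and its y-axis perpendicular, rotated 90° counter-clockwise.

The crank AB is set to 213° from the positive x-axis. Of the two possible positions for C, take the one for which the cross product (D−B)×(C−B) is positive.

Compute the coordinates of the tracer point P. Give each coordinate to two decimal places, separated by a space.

-6.70 -3.41

A=(0,0), D=(4.00,0)
B = A + 4.00·(cos213°, sin213°) = (-3.3547, -2.1786)
|BD| = 7.6706
circle(B,7.00) ∩ circle(D,8.00): a=2.8575, h=6.3902
  candidates: C₊=(-2.4298,4.7601) cross=49.016; C₋=(1.2001,-7.4940) cross=-49.016
  mode + wants cross > 0 → take C=(-2.4298,4.7601) (cross=49.016)
ex = (C−B)/|BC| = (0.1321,0.9912); ey = (-0.9912,0.1321)
P = B + -1.66·ex + 3.15·ey = (-6.6964,-3.4078)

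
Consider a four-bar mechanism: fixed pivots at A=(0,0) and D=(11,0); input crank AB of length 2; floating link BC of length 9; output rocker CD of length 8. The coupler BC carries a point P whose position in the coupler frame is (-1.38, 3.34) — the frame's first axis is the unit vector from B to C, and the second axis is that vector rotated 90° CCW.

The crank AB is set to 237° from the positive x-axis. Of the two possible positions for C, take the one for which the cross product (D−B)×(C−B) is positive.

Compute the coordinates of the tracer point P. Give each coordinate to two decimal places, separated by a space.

-4.51 -0.52

A=(0,0), D=(11.00,0)
B = A + 2.00·(cos237°, sin237°) = (-1.0893, -1.6773)
|BD| = 12.2051
circle(B,9.00) ∩ circle(D,8.00): a=6.7990, h=5.8969
  candidates: C₊=(4.8348,5.0980) cross=71.973; C₋=(6.4556,-6.5840) cross=-71.973
  mode + wants cross > 0 → take C=(4.8348,5.0980) (cross=71.973)
ex = (C−B)/|BC| = (0.6582,0.7528); ey = (-0.7528,0.6582)
P = B + -1.38·ex + 3.34·ey = (-4.5120,-0.5178)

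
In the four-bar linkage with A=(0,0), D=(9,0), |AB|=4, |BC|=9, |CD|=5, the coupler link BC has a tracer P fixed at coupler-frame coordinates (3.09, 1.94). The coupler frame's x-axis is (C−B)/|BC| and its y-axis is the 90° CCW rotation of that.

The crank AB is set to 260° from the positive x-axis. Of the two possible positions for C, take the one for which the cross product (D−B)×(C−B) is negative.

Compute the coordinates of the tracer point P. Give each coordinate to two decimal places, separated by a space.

A=(0,0), D=(9.00,0)
B = A + 4.00·(cos260°, sin260°) = (-0.6946, -3.9392)
|BD| = 10.4644
circle(B,9.00) ∩ circle(D,5.00): a=7.9079, h=4.2971
  candidates: C₊=(5.0140,3.0186) cross=44.966; C₋=(8.2492,-4.9433) cross=-44.966
  mode - wants cross < 0 → take C=(8.2492,-4.9433) (cross=-44.966)
ex = (C−B)/|BC| = (0.9938,-0.1116); ey = (0.1116,0.9938)
P = B + 3.09·ex + 1.94·ey = (2.5926,-2.3561)

2.59 -2.36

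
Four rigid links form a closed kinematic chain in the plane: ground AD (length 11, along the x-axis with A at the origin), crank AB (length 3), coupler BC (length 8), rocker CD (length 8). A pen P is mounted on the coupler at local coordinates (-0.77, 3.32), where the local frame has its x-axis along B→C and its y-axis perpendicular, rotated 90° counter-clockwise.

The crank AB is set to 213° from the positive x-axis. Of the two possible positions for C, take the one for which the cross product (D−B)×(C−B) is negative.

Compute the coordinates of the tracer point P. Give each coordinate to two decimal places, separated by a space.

-1.82 1.70

A=(0,0), D=(11.00,0)
B = A + 3.00·(cos213°, sin213°) = (-2.5160, -1.6339)
|BD| = 13.6144
circle(B,8.00) ∩ circle(D,8.00): a=6.8072, h=4.2026
  candidates: C₊=(3.7376,3.3553) cross=57.216; C₋=(4.7464,-4.9892) cross=-57.216
  mode - wants cross < 0 → take C=(4.7464,-4.9892) (cross=-57.216)
ex = (C−B)/|BC| = (0.9078,-0.4194); ey = (0.4194,0.9078)
P = B + -0.77·ex + 3.32·ey = (-1.8226,1.7029)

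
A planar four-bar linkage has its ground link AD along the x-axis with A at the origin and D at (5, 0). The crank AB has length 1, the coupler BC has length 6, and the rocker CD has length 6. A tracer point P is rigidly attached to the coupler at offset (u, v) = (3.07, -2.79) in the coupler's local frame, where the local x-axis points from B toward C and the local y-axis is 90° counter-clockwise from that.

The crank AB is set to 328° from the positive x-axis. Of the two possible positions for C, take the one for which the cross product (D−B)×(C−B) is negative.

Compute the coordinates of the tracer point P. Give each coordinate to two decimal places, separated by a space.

A=(0,0), D=(5.00,0)
B = A + 1.00·(cos328°, sin328°) = (0.8480, -0.5299)
|BD| = 4.1856
circle(B,6.00) ∩ circle(D,6.00): a=2.0928, h=5.6232
  candidates: C₊=(2.2121,5.3130) cross=23.537; C₋=(3.6359,-5.8429) cross=-23.537
  mode - wants cross < 0 → take C=(3.6359,-5.8429) (cross=-23.537)
ex = (C−B)/|BC| = (0.4646,-0.8855); ey = (0.8855,0.4646)
P = B + 3.07·ex + -2.79·ey = (-0.1960,-4.5448)

-0.20 -4.54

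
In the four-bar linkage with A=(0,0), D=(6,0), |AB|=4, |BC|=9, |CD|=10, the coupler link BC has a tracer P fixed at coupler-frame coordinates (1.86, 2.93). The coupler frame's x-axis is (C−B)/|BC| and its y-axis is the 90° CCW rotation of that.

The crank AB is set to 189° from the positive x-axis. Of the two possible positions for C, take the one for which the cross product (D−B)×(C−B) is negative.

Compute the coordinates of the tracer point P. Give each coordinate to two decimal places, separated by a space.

A=(0,0), D=(6.00,0)
B = A + 4.00·(cos189°, sin189°) = (-3.9508, -0.6257)
|BD| = 9.9704
circle(B,9.00) ∩ circle(D,10.00): a=4.0324, h=8.0461
  candidates: C₊=(-0.4313,7.6576) cross=80.223; C₋=(0.5787,-8.4029) cross=-80.223
  mode - wants cross < 0 → take C=(0.5787,-8.4029) (cross=-80.223)
ex = (C−B)/|BC| = (0.5033,-0.8641); ey = (0.8641,0.5033)
P = B + 1.86·ex + 2.93·ey = (-0.4828,-0.7584)

-0.48 -0.76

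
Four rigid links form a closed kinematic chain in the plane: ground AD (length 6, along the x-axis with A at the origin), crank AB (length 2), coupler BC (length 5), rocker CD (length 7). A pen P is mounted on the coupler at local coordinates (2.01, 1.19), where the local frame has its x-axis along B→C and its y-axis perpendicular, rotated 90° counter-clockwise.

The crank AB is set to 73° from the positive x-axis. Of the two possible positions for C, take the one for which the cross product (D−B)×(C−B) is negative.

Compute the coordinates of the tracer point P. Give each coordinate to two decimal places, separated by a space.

1.39 -0.28

A=(0,0), D=(6.00,0)
B = A + 2.00·(cos73°, sin73°) = (0.5847, 1.9126)
|BD| = 5.7431
circle(B,5.00) ∩ circle(D,7.00): a=0.7821, h=4.9385
  candidates: C₊=(2.9668,6.3087) cross=28.362; C₋=(-0.3225,-3.0044) cross=-28.362
  mode - wants cross < 0 → take C=(-0.3225,-3.0044) (cross=-28.362)
ex = (C−B)/|BC| = (-0.1814,-0.9834); ey = (0.9834,-0.1814)
P = B + 2.01·ex + 1.19·ey = (1.3903,-0.2799)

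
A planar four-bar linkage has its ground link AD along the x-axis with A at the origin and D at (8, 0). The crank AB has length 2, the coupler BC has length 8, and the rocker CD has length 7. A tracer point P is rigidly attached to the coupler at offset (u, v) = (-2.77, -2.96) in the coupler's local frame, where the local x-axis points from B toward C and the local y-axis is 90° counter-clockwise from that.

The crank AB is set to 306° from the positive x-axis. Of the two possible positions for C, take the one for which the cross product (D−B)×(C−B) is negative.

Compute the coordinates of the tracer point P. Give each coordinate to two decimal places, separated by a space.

A=(0,0), D=(8.00,0)
B = A + 2.00·(cos306°, sin306°) = (1.1756, -1.6180)
|BD| = 7.0136
circle(B,8.00) ∩ circle(D,7.00): a=4.5762, h=6.5619
  candidates: C₊=(4.1145,5.8226) cross=46.023; C₋=(7.1421,-6.9472) cross=-46.023
  mode - wants cross < 0 → take C=(7.1421,-6.9472) (cross=-46.023)
ex = (C−B)/|BC| = (0.7458,-0.6661); ey = (0.6661,0.7458)
P = B + -2.77·ex + -2.96·ey = (-2.8621,-1.9804)

-2.86 -1.98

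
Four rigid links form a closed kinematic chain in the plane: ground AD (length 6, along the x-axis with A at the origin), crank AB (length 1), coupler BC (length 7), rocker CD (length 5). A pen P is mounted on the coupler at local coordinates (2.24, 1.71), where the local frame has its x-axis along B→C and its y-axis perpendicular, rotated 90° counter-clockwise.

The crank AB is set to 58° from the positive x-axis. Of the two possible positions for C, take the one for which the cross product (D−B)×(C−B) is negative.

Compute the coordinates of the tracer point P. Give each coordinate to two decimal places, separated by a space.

A=(0,0), D=(6.00,0)
B = A + 1.00·(cos58°, sin58°) = (0.5299, 0.8480)
|BD| = 5.5354
circle(B,7.00) ∩ circle(D,5.00): a=4.9356, h=4.9639
  candidates: C₊=(6.1677,4.9972) cross=27.477; C₋=(4.6467,-4.8134) cross=-27.477
  mode - wants cross < 0 → take C=(4.6467,-4.8134) (cross=-27.477)
ex = (C−B)/|BC| = (0.5881,-0.8088); ey = (0.8088,0.5881)
P = B + 2.24·ex + 1.71·ey = (3.2303,0.0421)

3.23 0.04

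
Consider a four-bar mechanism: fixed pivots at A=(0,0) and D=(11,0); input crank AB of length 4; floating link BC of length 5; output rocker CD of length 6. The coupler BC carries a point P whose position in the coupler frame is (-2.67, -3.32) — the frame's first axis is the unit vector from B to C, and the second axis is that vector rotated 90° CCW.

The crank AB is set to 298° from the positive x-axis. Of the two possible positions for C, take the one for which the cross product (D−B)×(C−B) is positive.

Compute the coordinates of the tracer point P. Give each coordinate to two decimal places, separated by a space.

2.79 -7.69

A=(0,0), D=(11.00,0)
B = A + 4.00·(cos298°, sin298°) = (1.8779, -3.5318)
|BD| = 9.7819
circle(B,5.00) ∩ circle(D,6.00): a=4.3287, h=2.5024
  candidates: C₊=(5.0111,0.3647) cross=24.479; C₋=(6.8181,-4.3025) cross=-24.479
  mode + wants cross > 0 → take C=(5.0111,0.3647) (cross=24.479)
ex = (C−B)/|BC| = (0.6266,0.7793); ey = (-0.7793,0.6266)
P = B + -2.67·ex + -3.32·ey = (2.7921,-7.6930)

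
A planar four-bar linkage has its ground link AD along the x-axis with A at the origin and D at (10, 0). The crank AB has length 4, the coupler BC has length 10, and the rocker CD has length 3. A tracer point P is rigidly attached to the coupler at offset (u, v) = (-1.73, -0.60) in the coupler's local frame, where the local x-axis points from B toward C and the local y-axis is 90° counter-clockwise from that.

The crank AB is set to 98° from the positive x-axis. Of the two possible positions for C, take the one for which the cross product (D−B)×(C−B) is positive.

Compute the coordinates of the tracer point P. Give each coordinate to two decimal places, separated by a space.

A=(0,0), D=(10.00,0)
B = A + 4.00·(cos98°, sin98°) = (-0.5567, 3.9611)
|BD| = 11.2754
circle(B,10.00) ∩ circle(D,3.00): a=9.6730, h=2.5362
  candidates: C₊=(9.3908,2.9375) cross=28.597; C₋=(7.6088,-1.8117) cross=-28.597
  mode + wants cross > 0 → take C=(9.3908,2.9375) (cross=28.597)
ex = (C−B)/|BC| = (0.9947,-0.1024); ey = (0.1024,0.9947)
P = B + -1.73·ex + -0.60·ey = (-2.3390,3.5413)

-2.34 3.54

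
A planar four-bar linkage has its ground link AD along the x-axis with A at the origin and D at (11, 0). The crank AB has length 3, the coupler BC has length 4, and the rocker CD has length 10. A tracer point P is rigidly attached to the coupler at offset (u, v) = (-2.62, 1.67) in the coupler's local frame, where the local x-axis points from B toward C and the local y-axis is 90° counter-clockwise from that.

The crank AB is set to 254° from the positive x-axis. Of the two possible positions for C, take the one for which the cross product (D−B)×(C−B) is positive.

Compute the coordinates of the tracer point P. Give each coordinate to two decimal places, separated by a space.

A=(0,0), D=(11.00,0)
B = A + 3.00·(cos254°, sin254°) = (-0.8269, -2.8838)
|BD| = 12.1734
circle(B,4.00) ∩ circle(D,10.00): a=2.6366, h=3.0081
  candidates: C₊=(1.0220,0.6632) cross=36.619; C₋=(2.4472,-5.1817) cross=-36.619
  mode + wants cross > 0 → take C=(1.0220,0.6632) (cross=36.619)
ex = (C−B)/|BC| = (0.4622,0.8868); ey = (-0.8868,0.4622)
P = B + -2.62·ex + 1.67·ey = (-3.5188,-4.4352)

-3.52 -4.44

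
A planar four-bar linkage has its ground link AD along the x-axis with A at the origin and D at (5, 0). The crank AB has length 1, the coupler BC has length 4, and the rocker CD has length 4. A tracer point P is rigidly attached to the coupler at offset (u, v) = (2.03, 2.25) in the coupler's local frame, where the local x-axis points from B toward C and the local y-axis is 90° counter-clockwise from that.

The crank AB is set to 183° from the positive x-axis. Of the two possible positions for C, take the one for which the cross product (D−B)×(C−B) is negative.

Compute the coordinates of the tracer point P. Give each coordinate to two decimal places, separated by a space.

A=(0,0), D=(5.00,0)
B = A + 1.00·(cos183°, sin183°) = (-0.9986, -0.0523)
|BD| = 5.9989
circle(B,4.00) ∩ circle(D,4.00): a=2.9994, h=2.6464
  candidates: C₊=(1.9776,2.6201) cross=15.875; C₋=(2.0238,-2.6725) cross=-15.875
  mode - wants cross < 0 → take C=(2.0238,-2.6725) (cross=-15.875)
ex = (C−B)/|BC| = (0.7556,-0.6550); ey = (0.6550,0.7556)
P = B + 2.03·ex + 2.25·ey = (2.0091,0.3180)

2.01 0.32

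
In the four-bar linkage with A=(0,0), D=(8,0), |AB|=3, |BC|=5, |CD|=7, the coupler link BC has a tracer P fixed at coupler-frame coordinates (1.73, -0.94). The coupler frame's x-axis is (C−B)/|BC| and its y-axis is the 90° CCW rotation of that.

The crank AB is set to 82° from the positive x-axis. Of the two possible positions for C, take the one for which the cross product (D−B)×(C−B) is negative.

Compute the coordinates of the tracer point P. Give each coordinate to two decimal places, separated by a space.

-0.21 1.10

A=(0,0), D=(8.00,0)
B = A + 3.00·(cos82°, sin82°) = (0.4175, 2.9708)
|BD| = 8.1437
circle(B,5.00) ∩ circle(D,7.00): a=2.5983, h=4.2719
  candidates: C₊=(4.3951,6.0004) cross=34.789; C₋=(1.2784,-1.9545) cross=-34.789
  mode - wants cross < 0 → take C=(1.2784,-1.9545) (cross=-34.789)
ex = (C−B)/|BC| = (0.1722,-0.9851); ey = (0.9851,0.1722)
P = B + 1.73·ex + -0.94·ey = (-0.2106,1.1048)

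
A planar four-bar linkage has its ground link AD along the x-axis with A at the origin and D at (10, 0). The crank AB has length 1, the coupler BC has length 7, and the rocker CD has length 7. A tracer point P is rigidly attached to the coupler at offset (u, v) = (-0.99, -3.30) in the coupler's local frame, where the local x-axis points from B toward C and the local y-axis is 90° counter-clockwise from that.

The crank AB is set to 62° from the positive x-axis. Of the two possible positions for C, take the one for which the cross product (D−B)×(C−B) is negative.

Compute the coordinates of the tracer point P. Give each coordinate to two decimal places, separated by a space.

A=(0,0), D=(10.00,0)
B = A + 1.00·(cos62°, sin62°) = (0.4695, 0.8829)
|BD| = 9.5713
circle(B,7.00) ∩ circle(D,7.00): a=4.7857, h=5.1086
  candidates: C₊=(5.7060,5.5282) cross=48.896; C₋=(4.7635,-4.6453) cross=-48.896
  mode - wants cross < 0 → take C=(4.7635,-4.6453) (cross=-48.896)
ex = (C−B)/|BC| = (0.6134,-0.7897); ey = (0.7897,0.6134)
P = B + -0.99·ex + -3.30·ey = (-2.7440,-0.3595)

-2.74 -0.36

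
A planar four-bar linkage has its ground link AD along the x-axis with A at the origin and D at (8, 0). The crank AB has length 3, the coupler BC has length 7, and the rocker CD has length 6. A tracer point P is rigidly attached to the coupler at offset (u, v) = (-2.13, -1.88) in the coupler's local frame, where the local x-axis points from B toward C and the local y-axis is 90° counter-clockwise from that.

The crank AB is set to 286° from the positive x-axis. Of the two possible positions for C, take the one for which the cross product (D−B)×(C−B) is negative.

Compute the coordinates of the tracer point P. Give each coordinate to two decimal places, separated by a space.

A=(0,0), D=(8.00,0)
B = A + 3.00·(cos286°, sin286°) = (0.8269, -2.8838)
|BD| = 7.7311
circle(B,7.00) ∩ circle(D,6.00): a=4.7063, h=5.1818
  candidates: C₊=(3.2607,3.6795) cross=40.061; C₋=(7.1264,-5.9361) cross=-40.061
  mode - wants cross < 0 → take C=(7.1264,-5.9361) (cross=-40.061)
ex = (C−B)/|BC| = (0.8999,-0.4360); ey = (0.4360,0.8999)
P = B + -2.13·ex + -1.88·ey = (-1.9097,-3.6469)

-1.91 -3.65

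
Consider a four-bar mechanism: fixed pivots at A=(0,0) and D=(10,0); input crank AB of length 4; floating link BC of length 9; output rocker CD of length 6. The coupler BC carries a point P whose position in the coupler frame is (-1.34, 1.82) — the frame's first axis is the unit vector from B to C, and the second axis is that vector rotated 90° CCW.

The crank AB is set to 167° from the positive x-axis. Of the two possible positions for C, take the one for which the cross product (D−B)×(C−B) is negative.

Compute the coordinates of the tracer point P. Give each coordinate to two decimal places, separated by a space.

A=(0,0), D=(10.00,0)
B = A + 4.00·(cos167°, sin167°) = (-3.8975, 0.8998)
|BD| = 13.9266
circle(B,9.00) ∩ circle(D,6.00): a=8.5789, h=2.7207
  candidates: C₊=(4.8393,3.0606) cross=37.890; C₋=(4.4877,-2.3695) cross=-37.890
  mode - wants cross < 0 → take C=(4.4877,-2.3695) (cross=-37.890)
ex = (C−B)/|BC| = (0.9317,-0.3633); ey = (0.3633,0.9317)
P = B + -1.34·ex + 1.82·ey = (-4.4848,3.0822)

-4.48 3.08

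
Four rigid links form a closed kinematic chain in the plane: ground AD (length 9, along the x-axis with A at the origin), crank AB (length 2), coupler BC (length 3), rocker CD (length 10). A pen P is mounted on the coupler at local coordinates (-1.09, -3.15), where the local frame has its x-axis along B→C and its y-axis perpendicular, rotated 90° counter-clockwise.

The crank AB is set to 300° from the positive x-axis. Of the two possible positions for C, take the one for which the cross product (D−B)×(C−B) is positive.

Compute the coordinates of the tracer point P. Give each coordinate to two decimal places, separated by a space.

4.08 -0.46

A=(0,0), D=(9.00,0)
B = A + 2.00·(cos300°, sin300°) = (1.0000, -1.7321)
|BD| = 8.1854
circle(B,3.00) ∩ circle(D,10.00): a=-1.4660, h=2.6174
  candidates: C₊=(-0.9867,0.5159) cross=21.424; C₋=(0.1210,-4.6004) cross=-21.424
  mode + wants cross > 0 → take C=(-0.9867,0.5159) (cross=21.424)
ex = (C−B)/|BC| = (-0.6622,0.7493); ey = (-0.7493,-0.6622)
P = B + -1.09·ex + -3.15·ey = (4.0821,-0.4628)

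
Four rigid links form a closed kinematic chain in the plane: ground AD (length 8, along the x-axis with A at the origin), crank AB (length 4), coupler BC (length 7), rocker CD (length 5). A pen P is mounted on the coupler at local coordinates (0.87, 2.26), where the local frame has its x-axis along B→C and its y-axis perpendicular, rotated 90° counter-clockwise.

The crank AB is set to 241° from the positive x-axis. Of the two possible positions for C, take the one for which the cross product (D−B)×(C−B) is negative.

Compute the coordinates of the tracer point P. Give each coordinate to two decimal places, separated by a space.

A=(0,0), D=(8.00,0)
B = A + 4.00·(cos241°, sin241°) = (-1.9392, -3.4985)
|BD| = 10.5370
circle(B,7.00) ∩ circle(D,5.00): a=6.4073, h=2.8189
  candidates: C₊=(3.1687,1.2879) cross=29.702; C₋=(5.0405,-4.0301) cross=-29.702
  mode - wants cross < 0 → take C=(5.0405,-4.0301) (cross=-29.702)
ex = (C−B)/|BC| = (0.9971,-0.0759); ey = (0.0759,0.9971)
P = B + 0.87·ex + 2.26·ey = (-0.9001,-1.3111)

-0.90 -1.31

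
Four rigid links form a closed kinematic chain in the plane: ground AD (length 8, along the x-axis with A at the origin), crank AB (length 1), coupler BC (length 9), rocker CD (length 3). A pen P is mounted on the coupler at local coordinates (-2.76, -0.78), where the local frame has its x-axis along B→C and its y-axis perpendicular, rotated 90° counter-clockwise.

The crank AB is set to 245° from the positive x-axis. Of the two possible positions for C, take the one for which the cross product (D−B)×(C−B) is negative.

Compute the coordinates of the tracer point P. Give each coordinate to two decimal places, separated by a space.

A=(0,0), D=(8.00,0)
B = A + 1.00·(cos245°, sin245°) = (-0.4226, -0.9063)
|BD| = 8.4712
circle(B,9.00) ∩ circle(D,3.00): a=8.4853, h=3.0000
  candidates: C₊=(7.6930,2.9843) cross=25.413; C₋=(8.3349,-2.9812) cross=-25.413
  mode - wants cross < 0 → take C=(8.3349,-2.9812) (cross=-25.413)
ex = (C−B)/|BC| = (0.9731,-0.2305); ey = (0.2305,0.9731)
P = B + -2.76·ex + -0.78·ey = (-3.2881,-1.0290)

-3.29 -1.03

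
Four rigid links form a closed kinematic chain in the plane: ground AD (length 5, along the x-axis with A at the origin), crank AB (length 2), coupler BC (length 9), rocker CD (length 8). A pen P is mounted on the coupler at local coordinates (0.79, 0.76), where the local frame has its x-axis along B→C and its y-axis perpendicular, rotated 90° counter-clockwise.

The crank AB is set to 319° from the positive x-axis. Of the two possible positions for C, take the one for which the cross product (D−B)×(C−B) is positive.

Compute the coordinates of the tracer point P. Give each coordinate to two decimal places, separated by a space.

0.85 -0.44

A=(0,0), D=(5.00,0)
B = A + 2.00·(cos319°, sin319°) = (1.5094, -1.3121)
|BD| = 3.7290
circle(B,9.00) ∩ circle(D,8.00): a=4.1439, h=7.9892
  candidates: C₊=(2.5772,7.6243) cross=29.792; C₋=(8.1995,-7.3324) cross=-29.792
  mode + wants cross > 0 → take C=(2.5772,7.6243) (cross=29.792)
ex = (C−B)/|BC| = (0.1186,0.9929); ey = (-0.9929,0.1186)
P = B + 0.79·ex + 0.76·ey = (0.8485,-0.4375)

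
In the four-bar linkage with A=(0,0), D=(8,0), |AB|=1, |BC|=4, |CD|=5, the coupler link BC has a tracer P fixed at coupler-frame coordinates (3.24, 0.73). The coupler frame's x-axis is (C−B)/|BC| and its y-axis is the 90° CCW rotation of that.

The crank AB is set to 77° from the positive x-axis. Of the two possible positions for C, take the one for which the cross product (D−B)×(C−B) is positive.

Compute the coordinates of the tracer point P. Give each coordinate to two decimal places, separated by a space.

2.81 3.06

A=(0,0), D=(8.00,0)
B = A + 1.00·(cos77°, sin77°) = (0.2250, 0.9744)
|BD| = 7.8359
circle(B,4.00) ∩ circle(D,5.00): a=3.3437, h=2.1955
  candidates: C₊=(3.8156,2.7370) cross=17.203; C₋=(3.2697,-1.6198) cross=-17.203
  mode + wants cross > 0 → take C=(3.8156,2.7370) (cross=17.203)
ex = (C−B)/|BC| = (0.8977,0.4407); ey = (-0.4407,0.8977)
P = B + 3.24·ex + 0.73·ey = (2.8117,3.0574)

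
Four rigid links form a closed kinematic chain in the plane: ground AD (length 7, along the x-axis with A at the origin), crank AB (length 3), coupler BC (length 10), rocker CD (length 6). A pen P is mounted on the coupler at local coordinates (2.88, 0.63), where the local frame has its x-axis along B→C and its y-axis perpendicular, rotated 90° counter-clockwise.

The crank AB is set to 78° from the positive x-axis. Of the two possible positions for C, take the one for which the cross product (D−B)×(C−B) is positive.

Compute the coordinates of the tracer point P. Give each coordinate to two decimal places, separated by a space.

3.32 4.13

A=(0,0), D=(7.00,0)
B = A + 3.00·(cos78°, sin78°) = (0.6237, 2.9344)
|BD| = 7.0191
circle(B,10.00) ∩ circle(D,6.00): a=8.0685, h=5.9075
  candidates: C₊=(10.4231,4.9277) cross=41.465; C₋=(5.4836,-5.8052) cross=-41.465
  mode + wants cross > 0 → take C=(10.4231,4.9277) (cross=41.465)
ex = (C−B)/|BC| = (0.9799,0.1993); ey = (-0.1993,0.9799)
P = B + 2.88·ex + 0.63·ey = (3.3204,4.1259)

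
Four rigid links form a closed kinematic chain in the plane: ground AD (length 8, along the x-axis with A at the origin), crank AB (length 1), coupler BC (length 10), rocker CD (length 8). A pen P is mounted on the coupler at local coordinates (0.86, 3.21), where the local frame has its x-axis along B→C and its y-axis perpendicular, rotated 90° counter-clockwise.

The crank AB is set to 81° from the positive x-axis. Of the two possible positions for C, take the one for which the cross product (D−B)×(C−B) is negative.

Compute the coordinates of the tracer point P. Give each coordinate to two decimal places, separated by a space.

3.35 1.92

A=(0,0), D=(8.00,0)
B = A + 1.00·(cos81°, sin81°) = (0.1564, 0.9877)
|BD| = 7.9055
circle(B,10.00) ∩ circle(D,8.00): a=6.2296, h=7.8225
  candidates: C₊=(7.3146,7.9706) cross=61.841; C₋=(5.3600,-7.5518) cross=-61.841
  mode - wants cross < 0 → take C=(5.3600,-7.5518) (cross=-61.841)
ex = (C−B)/|BC| = (0.5204,-0.8540); ey = (0.8540,0.5204)
P = B + 0.86·ex + 3.21·ey = (3.3451,1.9236)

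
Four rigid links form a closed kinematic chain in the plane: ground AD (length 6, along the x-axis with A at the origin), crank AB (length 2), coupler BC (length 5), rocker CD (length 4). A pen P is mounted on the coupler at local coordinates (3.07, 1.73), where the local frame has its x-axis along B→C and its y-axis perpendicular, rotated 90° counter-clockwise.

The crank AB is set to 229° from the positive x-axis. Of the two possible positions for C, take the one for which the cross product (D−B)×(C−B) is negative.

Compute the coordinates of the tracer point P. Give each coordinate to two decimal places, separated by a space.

2.14 -0.83

A=(0,0), D=(6.00,0)
B = A + 2.00·(cos229°, sin229°) = (-1.3121, -1.5094)
|BD| = 7.4663
circle(B,5.00) ∩ circle(D,4.00): a=4.3359, h=2.4901
  candidates: C₊=(2.4308,1.8058) cross=18.591; C₋=(3.4376,-3.0715) cross=-18.591
  mode - wants cross < 0 → take C=(3.4376,-3.0715) (cross=-18.591)
ex = (C−B)/|BC| = (0.9499,-0.3124); ey = (0.3124,0.9499)
P = B + 3.07·ex + 1.73·ey = (2.1447,-0.8251)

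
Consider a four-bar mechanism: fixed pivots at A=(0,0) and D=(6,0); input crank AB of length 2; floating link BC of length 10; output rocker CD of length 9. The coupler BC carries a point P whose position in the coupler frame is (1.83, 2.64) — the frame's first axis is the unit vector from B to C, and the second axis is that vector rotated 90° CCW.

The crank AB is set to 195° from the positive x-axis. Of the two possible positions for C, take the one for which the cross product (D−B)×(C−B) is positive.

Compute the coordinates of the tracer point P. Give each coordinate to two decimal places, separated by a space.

-3.43 2.32

A=(0,0), D=(6.00,0)
B = A + 2.00·(cos195°, sin195°) = (-1.9319, -0.5176)
|BD| = 7.9487
circle(B,10.00) ∩ circle(D,9.00): a=5.1695, h=8.5601
  candidates: C₊=(2.6692,8.3610) cross=68.042; C₋=(3.7842,-8.7230) cross=-68.042
  mode + wants cross > 0 → take C=(2.6692,8.3610) (cross=68.042)
ex = (C−B)/|BC| = (0.4601,0.8879); ey = (-0.8879,0.4601)
P = B + 1.83·ex + 2.64·ey = (-3.4338,2.3218)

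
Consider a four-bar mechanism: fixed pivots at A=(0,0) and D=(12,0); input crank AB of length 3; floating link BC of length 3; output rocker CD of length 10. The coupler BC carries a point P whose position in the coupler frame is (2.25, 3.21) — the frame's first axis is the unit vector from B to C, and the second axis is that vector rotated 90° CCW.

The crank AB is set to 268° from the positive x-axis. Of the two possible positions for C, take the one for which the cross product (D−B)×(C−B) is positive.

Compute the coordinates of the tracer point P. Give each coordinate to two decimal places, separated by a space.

A=(0,0), D=(12.00,0)
B = A + 3.00·(cos268°, sin268°) = (-0.1047, -2.9982)
|BD| = 12.4705
circle(B,3.00) ∩ circle(D,10.00): a=2.5866, h=1.5197
  candidates: C₊=(2.0407,-0.9012) cross=18.951; C₋=(2.7714,-3.8514) cross=-18.951
  mode + wants cross > 0 → take C=(2.0407,-0.9012) (cross=18.951)
ex = (C−B)/|BC| = (0.7151,0.6990); ey = (-0.6990,0.7151)
P = B + 2.25·ex + 3.21·ey = (-0.7394,0.8701)

-0.74 0.87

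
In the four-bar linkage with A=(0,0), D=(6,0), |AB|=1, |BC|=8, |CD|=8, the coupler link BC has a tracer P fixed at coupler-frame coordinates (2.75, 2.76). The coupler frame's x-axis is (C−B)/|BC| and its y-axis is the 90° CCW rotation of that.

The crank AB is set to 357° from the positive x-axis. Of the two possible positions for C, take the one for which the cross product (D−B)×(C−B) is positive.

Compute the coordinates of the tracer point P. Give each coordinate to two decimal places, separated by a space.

-0.80 3.40

A=(0,0), D=(6.00,0)
B = A + 1.00·(cos357°, sin357°) = (0.9986, -0.0523)
|BD| = 5.0016
circle(B,8.00) ∩ circle(D,8.00): a=2.5008, h=7.5991
  candidates: C₊=(3.4198,7.5725) cross=38.008; C₋=(3.5788,-7.6248) cross=-38.008
  mode + wants cross > 0 → take C=(3.4198,7.5725) (cross=38.008)
ex = (C−B)/|BC| = (0.3026,0.9531); ey = (-0.9531,0.3026)
P = B + 2.75·ex + 2.76·ey = (-0.7997,3.4040)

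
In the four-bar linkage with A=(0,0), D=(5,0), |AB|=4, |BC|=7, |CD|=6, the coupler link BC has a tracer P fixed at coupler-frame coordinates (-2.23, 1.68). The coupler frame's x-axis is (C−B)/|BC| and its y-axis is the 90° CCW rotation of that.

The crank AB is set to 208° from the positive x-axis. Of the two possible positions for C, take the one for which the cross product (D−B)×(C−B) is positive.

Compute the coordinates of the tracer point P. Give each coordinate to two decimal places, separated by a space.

-6.18 -2.76

A=(0,0), D=(5.00,0)
B = A + 4.00·(cos208°, sin208°) = (-3.5318, -1.8779)
|BD| = 8.7360
circle(B,7.00) ∩ circle(D,6.00): a=5.1121, h=4.7819
  candidates: C₊=(0.4328,3.8911) cross=41.775; C₋=(2.4887,-5.4492) cross=-41.775
  mode + wants cross > 0 → take C=(0.4328,3.8911) (cross=41.775)
ex = (C−B)/|BC| = (0.5664,0.8241); ey = (-0.8241,0.5664)
P = B + -2.23·ex + 1.68·ey = (-6.1794,-2.7642)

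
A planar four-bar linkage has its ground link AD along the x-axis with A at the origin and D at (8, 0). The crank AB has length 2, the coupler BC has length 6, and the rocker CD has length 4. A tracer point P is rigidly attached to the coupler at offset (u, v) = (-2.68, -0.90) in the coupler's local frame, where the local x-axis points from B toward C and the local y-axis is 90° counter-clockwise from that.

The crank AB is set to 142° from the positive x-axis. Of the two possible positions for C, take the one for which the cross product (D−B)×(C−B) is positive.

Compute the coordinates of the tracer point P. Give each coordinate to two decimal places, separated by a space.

A=(0,0), D=(8.00,0)
B = A + 2.00·(cos142°, sin142°) = (-1.5760, 1.2313)
|BD| = 9.6549
circle(B,6.00) ∩ circle(D,4.00): a=5.8632, h=1.2740
  candidates: C₊=(4.4018,1.7472) cross=12.301; C₋=(4.0768,-0.7801) cross=-12.301
  mode + wants cross > 0 → take C=(4.4018,1.7472) (cross=12.301)
ex = (C−B)/|BC| = (0.9963,0.0860); ey = (-0.0860,0.9963)
P = B + -2.68·ex + -0.90·ey = (-4.1687,0.1042)

-4.17 0.10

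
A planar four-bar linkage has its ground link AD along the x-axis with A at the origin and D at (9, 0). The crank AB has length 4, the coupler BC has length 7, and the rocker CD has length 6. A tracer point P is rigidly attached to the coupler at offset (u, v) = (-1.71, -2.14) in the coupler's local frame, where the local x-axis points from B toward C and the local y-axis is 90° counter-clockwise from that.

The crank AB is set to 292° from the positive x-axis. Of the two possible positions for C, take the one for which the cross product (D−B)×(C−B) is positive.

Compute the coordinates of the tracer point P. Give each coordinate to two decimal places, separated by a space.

A=(0,0), D=(9.00,0)
B = A + 4.00·(cos292°, sin292°) = (1.4984, -3.7087)
|BD| = 8.3683
circle(B,7.00) ∩ circle(D,6.00): a=4.9609, h=4.9386
  candidates: C₊=(3.7568,2.9170) cross=41.327; C₋=(8.1342,-5.9372) cross=-41.327
  mode + wants cross > 0 → take C=(3.7568,2.9170) (cross=41.327)
ex = (C−B)/|BC| = (0.3226,0.9465); ey = (-0.9465,0.3226)
P = B + -1.71·ex + -2.14·ey = (2.9723,-6.0177)

2.97 -6.02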